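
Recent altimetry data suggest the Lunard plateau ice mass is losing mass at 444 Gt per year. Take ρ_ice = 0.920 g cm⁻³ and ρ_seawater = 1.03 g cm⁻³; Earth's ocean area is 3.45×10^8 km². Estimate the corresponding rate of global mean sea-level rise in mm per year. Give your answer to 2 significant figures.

≈ 1.2 mm/yr

ρ_w = 1.03 g cm⁻³ = 1030 kg m⁻³. Annual water volume added = 444 Gt / ρ_w = 4.440×10^14 kg / 1030 kg m⁻³ = 4.311×10^11 m³.
Δh per year = 4.311×10^11 / 3.45×10^14 = 1.25×10^-3 m = 1.2 mm.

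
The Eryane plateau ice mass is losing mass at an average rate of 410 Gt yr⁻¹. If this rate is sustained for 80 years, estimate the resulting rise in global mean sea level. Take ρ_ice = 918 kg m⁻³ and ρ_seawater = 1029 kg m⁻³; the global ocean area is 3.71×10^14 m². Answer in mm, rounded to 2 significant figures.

Total mass lost = 410 Gt/yr × 80 yr = 3.280×10^4 Gt = 3.280×10^16 kg.
ρ_w = 1029 kg m⁻³, so water volume = 3.280×10^16 / 1029 = 3.188×10^13 m³.
Δh = 3.188×10^13 / 3.71×10^14 = 0.0859 m = 86 mm.

≈ 86 mm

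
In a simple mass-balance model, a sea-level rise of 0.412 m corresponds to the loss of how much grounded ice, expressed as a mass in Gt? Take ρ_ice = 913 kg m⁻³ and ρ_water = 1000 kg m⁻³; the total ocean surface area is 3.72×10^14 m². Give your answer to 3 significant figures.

≈ 1.53×10^5 Gt

Required water volume = Δh × A = 0.412 m × 3.72×10^14 m² = 1.533×10^14 m³.
ρ_w = 1000 kg m⁻³, so the mass of water = 1.533×10^14 m³ × 1000 kg m⁻³ = 1.533×10^17 kg = 1.53×10^5 Gt (and the same mass of ice, by conservation).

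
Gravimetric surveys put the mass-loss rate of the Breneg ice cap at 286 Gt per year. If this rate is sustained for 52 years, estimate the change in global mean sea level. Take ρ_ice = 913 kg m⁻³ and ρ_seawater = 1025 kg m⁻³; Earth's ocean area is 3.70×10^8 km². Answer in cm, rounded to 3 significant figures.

≈ 3.92 cm

Total mass lost = 286 Gt/yr × 52 yr = 1.487×10^4 Gt = 1.487×10^16 kg.
ρ_w = 1025 kg m⁻³, so water volume = 1.487×10^16 / 1025 = 1.451×10^13 m³.
Δh = 1.451×10^13 / 3.70×10^14 = 0.0392 m = 3.92 cm.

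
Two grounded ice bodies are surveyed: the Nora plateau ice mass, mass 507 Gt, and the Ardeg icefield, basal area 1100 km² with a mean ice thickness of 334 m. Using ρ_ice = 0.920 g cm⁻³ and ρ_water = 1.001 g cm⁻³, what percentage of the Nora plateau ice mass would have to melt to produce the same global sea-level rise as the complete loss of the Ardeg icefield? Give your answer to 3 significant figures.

Equal sea-level rise means equal mass of meltwater, i.e. equal mass of ice lost.
Ice mass of Ardeg: 3.380×10^14 kg; ice mass of Nora: 5.070×10^14 kg.
Fraction required = 3.380×10^14 / 5.070×10^14 = 0.667 → 66.7 %.

≈ 66.7 %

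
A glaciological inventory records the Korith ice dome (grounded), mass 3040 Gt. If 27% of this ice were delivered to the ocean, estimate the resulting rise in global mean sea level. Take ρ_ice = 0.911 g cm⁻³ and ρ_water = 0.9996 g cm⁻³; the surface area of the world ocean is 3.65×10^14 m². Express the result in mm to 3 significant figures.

≈ 2.25 mm

Korith: 0.27 × 3040 Gt = 8.208×10^14 kg; dividing by ρ_w = 0.9996 g cm⁻³ = 999.6 kg m⁻³ gives 8.211×10^11 m³ of water.
Spread over 3.65×10^14 m² of ocean, Δh = 8.211×10^11 / 3.65×10^14 = 2.25×10^-3 m = 2.25 mm.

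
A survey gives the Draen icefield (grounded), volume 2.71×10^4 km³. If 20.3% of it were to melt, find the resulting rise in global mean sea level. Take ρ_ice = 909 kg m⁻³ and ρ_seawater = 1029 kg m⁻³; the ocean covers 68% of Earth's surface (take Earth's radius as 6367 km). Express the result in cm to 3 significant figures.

Draen: 0.203 × 2.71×10^4 km³ × (909/1029) = 4860 km³ of water.
Spread over 3.46×10^14 m² of ocean, Δh = 4.860×10^12 / 3.46×10^14 = 0.0140 m = 1.40 cm.

≈ 1.40 cm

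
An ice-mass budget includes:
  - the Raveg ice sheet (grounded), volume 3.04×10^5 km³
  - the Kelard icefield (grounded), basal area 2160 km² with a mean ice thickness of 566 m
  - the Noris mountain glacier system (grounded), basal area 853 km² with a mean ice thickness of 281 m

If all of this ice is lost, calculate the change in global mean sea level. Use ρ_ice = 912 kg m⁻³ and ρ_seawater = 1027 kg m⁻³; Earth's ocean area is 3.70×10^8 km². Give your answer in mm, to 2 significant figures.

≈ 730 mm

Raveg: 3.04×10^5 km³ × (912/1027) = 2.700×10^5 km³ of water.
Kelard: ice volume = 2160 km² × 566 m = 1223 km³; 1223 × (912/1027) = 1086 km³ of water.
Noris: ice volume = 853 km² × 281 m = 239.7 km³; 239.7 × (912/1027) = 212.9 km³ of water.
Total added water ≈ 2.713×10^14 m³ over 3.70×10^14 m² → Δh = 0.733 m = 730 mm.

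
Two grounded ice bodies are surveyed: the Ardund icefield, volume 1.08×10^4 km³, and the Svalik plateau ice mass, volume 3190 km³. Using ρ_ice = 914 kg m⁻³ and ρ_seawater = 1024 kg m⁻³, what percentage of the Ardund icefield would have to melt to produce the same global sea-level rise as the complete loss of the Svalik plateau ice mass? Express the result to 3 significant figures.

≈ 29.5 %

Equal sea-level rise means equal mass of meltwater, i.e. equal mass of ice lost.
Ice mass of Svalik: 2.916×10^15 kg; ice mass of Ardund: 9.871×10^15 kg.
Fraction required = 2.916×10^15 / 9.871×10^15 = 0.295 → 29.5 %.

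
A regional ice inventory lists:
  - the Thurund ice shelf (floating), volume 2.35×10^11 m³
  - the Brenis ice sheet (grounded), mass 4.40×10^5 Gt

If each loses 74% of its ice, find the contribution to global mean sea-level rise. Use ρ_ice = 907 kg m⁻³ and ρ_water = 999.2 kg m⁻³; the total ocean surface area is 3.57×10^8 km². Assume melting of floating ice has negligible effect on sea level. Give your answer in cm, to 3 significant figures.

The Thurund ice shelf is floating and already displaces its own weight of water, so its melt adds essentially nothing to sea level.
Brenis: 0.74 × 4.40×10^5 Gt = 3.256×10^17 kg; dividing by ρ_w = 999.2 kg m⁻³ gives 3.259×10^14 m³ of water.
Total added water ≈ 3.259×10^14 m³ over 3.57×10^14 m² → Δh = 0.913 m = 91.3 cm.

≈ 91.3 cm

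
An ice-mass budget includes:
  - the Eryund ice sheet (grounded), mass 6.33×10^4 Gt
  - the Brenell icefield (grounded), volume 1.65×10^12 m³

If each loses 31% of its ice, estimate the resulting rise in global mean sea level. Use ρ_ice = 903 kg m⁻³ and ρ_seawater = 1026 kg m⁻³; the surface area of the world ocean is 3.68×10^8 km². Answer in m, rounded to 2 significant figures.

Eryund: 0.31 × 6.33×10^4 Gt = 1.962×10^16 kg; dividing by ρ_w = 1026 kg m⁻³ gives 1.913×10^13 m³ of water.
Brenell: 0.31 × 1.65×10^12 m³ × (903/1026) = 4.502×10^11 m³ of water.
Total added water ≈ 1.958×10^13 m³ over 3.68×10^14 m² → Δh = 0.0532 m.

≈ 0.053 m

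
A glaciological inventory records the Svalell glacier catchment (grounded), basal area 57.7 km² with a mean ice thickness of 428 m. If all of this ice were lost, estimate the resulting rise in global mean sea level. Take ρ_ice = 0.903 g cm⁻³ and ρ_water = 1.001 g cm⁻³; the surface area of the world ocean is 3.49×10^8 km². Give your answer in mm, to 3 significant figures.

≈ 0.0638 mm

Svalell: ice volume = 57.7 km² × 428 m = 24.70 km³; 24.70 × (903/1001) = 22.28 km³ of water.
Spread over 3.49×10^14 m² of ocean, Δh = 2.228×10^10 / 3.49×10^14 = 6.38×10^-5 m = 0.0638 mm.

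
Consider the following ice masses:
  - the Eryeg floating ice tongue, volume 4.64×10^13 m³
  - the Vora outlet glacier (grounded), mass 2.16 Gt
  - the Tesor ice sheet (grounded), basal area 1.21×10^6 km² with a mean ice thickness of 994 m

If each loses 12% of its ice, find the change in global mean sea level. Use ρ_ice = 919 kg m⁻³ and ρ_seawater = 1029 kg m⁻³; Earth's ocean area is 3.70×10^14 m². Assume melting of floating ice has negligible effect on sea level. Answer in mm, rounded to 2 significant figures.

≈ 350 mm

The Eryeg floating ice tongue is floating and already displaces its own weight of water, so its melt adds essentially nothing to sea level.
Vora: 0.12 × 2.16 Gt = 2.592×10^11 kg; dividing by ρ_w = 1029 kg m⁻³ gives 2.519×10^8 m³ of water.
Tesor: ice volume = 1.21×10^6 km² × 994 m = 1.203×10^6 km³; 0.12 × 1.203×10^6 × (919/1029) = 1.289×10^5 km³ of water.
Total added water ≈ 1.289×10^14 m³ over 3.70×10^14 m² → Δh = 0.348 m = 350 mm.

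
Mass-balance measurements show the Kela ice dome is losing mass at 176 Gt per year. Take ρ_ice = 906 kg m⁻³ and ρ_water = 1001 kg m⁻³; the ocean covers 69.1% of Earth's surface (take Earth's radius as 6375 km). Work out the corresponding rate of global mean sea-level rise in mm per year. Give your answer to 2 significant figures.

ρ_w = 1001 kg m⁻³. Annual water volume added = 176 Gt / ρ_w = 1.760×10^14 kg / 1001 kg m⁻³ = 1.758×10^11 m³.
Δh per year = 1.758×10^11 / 3.53×10^14 = 4.98×10^-4 m = 0.50 mm.

≈ 0.50 mm/yr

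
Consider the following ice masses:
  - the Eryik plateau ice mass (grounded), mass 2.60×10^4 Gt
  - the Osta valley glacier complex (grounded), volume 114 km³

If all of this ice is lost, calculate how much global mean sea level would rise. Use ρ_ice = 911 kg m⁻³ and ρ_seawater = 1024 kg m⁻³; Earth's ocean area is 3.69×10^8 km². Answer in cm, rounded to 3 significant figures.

≈ 6.91 cm

Eryik: 2.60×10^4 Gt = 2.600×10^16 kg; dividing by ρ_w = 1024 kg m⁻³ gives 2.539×10^13 m³ of water.
Osta: 114 km³ × (911/1024) = 101.4 km³ of water.
Total added water ≈ 2.549×10^13 m³ over 3.69×10^14 m² → Δh = 0.0691 m = 6.91 cm.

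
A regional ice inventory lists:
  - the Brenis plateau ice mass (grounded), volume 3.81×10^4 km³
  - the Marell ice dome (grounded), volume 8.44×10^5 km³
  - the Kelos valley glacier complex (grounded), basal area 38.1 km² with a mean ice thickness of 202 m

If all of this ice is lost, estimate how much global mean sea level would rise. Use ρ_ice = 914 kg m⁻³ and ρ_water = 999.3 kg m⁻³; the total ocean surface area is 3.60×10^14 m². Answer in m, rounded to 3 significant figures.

Brenis: 3.81×10^4 km³ × (914/999.3) = 3.485×10^4 km³ of water.
Marell: 8.44×10^5 km³ × (914/999.3) = 7.720×10^5 km³ of water.
Kelos: ice volume = 38.1 km² × 202 m = 7.696 km³; 7.696 × (914/999.3) = 7.039 km³ of water.
Total added water ≈ 8.068×10^14 m³ over 3.60×10^14 m² → Δh = 2.24 m.

≈ 2.24 m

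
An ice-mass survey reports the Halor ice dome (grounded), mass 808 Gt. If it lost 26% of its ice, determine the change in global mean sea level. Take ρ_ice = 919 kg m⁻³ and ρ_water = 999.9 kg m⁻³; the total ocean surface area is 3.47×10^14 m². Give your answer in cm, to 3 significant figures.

≈ 0.0605 cm

Halor: 0.26 × 808 Gt = 2.101×10^14 kg; dividing by ρ_w = 999.9 kg m⁻³ gives 2.101×10^11 m³ of water.
Spread over 3.47×10^14 m² of ocean, Δh = 2.101×10^11 / 3.47×10^14 = 6.05×10^-4 m = 0.0605 cm.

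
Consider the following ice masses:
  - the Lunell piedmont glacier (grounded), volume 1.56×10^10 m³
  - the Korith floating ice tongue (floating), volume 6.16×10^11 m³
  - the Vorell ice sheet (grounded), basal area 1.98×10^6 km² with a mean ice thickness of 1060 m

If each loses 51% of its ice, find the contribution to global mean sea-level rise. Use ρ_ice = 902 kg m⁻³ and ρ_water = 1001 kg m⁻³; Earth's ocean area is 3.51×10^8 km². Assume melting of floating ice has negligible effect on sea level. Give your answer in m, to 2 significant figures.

Lunell: 0.51 × 1.56×10^10 m³ × (902/1001) = 7.169×10^9 m³ of water.
The Korith floating ice tongue is floating and already displaces its own weight of water, so its melt adds essentially nothing to sea level.
Vorell: ice volume = 1.98×10^6 km² × 1060 m = 2.099×10^6 km³; 0.51 × 2.099×10^6 × (902/1001) = 9.645×10^5 km³ of water.
Total added water ≈ 9.645×10^14 m³ over 3.51×10^14 m² → Δh = 2.75 m.

≈ 2.7 m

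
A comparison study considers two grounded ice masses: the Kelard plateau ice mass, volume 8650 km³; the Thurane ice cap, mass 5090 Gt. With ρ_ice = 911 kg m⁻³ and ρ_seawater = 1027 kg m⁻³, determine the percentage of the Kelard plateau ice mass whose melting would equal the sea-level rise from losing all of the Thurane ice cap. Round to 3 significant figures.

≈ 64.6 %

Equal sea-level rise means equal mass of meltwater, i.e. equal mass of ice lost.
Ice mass of Thurane: 5.090×10^15 kg; ice mass of Kelard: 7.880×10^15 kg.
Fraction required = 5.090×10^15 / 7.880×10^15 = 0.646 → 64.6 %.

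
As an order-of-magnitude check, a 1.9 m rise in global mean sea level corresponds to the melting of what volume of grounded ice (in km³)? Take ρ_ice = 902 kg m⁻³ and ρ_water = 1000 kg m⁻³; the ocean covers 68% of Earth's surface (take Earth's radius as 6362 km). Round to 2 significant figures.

≈ 7.3×10^5 km³

Required water volume = Δh × A = 1.9 m × 3.46×10^14 m² = 6.571×10^14 m³ = 6.571×10^5 km³.
Ice volume = water volume × ρ_w/ρ_ice = 6.571×10^5 × 1000/902 = 7.3×10^5 km³.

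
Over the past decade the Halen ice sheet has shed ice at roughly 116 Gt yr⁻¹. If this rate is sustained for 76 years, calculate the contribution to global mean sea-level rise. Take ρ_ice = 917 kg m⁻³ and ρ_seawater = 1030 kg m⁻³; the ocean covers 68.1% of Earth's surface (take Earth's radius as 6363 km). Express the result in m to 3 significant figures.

Total mass lost = 116 Gt/yr × 76 yr = 8816 Gt = 8.816×10^15 kg.
ρ_w = 1030 kg m⁻³, so water volume = 8.816×10^15 / 1030 = 8.559×10^12 m³.
Δh = 8.559×10^12 / 3.46×10^14 = 0.0247 m.

≈ 0.0247 m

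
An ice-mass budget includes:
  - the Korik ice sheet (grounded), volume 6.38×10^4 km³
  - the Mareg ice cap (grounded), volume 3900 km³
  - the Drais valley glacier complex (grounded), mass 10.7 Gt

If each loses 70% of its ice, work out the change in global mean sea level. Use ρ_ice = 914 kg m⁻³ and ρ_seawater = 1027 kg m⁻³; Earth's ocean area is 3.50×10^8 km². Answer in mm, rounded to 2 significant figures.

Korik: 0.7 × 6.38×10^4 km³ × (914/1027) = 3.975×10^4 km³ of water.
Mareg: 0.7 × 3900 km³ × (914/1027) = 2430 km³ of water.
Drais: 0.7 × 10.7 Gt = 7.490×10^12 kg; dividing by ρ_w = 1027 kg m⁻³ gives 7.293×10^9 m³ of water.
Total added water ≈ 4.218×10^13 m³ over 3.50×10^14 m² → Δh = 0.121 m = 120 mm.

≈ 120 mm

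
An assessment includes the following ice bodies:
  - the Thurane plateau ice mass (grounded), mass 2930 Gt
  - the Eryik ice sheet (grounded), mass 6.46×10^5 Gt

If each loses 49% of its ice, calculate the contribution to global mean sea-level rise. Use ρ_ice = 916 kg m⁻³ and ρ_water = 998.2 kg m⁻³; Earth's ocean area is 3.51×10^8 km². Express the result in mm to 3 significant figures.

≈ 908 mm

Thurane: 0.49 × 2930 Gt = 1.436×10^15 kg; dividing by ρ_w = 998.2 kg m⁻³ gives 1.438×10^12 m³ of water.
Eryik: 0.49 × 6.46×10^5 Gt = 3.165×10^17 kg; dividing by ρ_w = 998.2 kg m⁻³ gives 3.171×10^14 m³ of water.
Total added water ≈ 3.185×10^14 m³ over 3.51×10^14 m² → Δh = 0.908 m = 908 mm.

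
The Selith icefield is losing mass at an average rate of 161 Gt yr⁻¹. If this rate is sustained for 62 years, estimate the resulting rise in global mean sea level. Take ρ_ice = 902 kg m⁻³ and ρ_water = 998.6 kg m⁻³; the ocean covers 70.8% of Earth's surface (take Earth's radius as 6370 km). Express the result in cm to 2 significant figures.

Total mass lost = 161 Gt/yr × 62 yr = 9982 Gt = 9.982×10^15 kg.
ρ_w = 998.6 kg m⁻³, so water volume = 9.982×10^15 / 998.6 = 9.996×10^12 m³.
Δh = 9.996×10^12 / 3.61×10^14 = 0.0277 m = 2.8 cm.

≈ 2.8 cm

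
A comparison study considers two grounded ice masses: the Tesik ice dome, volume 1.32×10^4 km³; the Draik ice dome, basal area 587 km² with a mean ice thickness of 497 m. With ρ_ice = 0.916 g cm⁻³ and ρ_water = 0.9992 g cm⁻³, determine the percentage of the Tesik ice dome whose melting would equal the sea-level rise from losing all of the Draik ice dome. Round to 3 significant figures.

Equal sea-level rise means equal mass of meltwater, i.e. equal mass of ice lost.
Ice mass of Draik: 2.672×10^14 kg; ice mass of Tesik: 1.209×10^16 kg.
Fraction required = 2.672×10^14 / 1.209×10^16 = 0.0221 → 2.21 %.

≈ 2.21 %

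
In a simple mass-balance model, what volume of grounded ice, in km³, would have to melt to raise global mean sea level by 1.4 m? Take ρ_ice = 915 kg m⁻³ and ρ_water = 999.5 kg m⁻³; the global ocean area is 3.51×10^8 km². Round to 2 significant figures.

≈ 5.4×10^5 km³

Required water volume = Δh × A = 1.4 m × 3.51×10^14 m² = 4.914×10^14 m³ = 4.914×10^5 km³.
Ice volume = water volume × ρ_w/ρ_ice = 4.914×10^5 × 999.5/915 = 5.4×10^5 km³.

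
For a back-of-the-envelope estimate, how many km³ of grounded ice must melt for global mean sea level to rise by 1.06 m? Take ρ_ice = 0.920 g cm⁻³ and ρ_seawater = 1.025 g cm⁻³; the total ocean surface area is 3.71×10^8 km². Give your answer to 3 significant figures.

Required water volume = Δh × A = 1.06 m × 3.71×10^14 m² = 3.933×10^14 m³ = 3.933×10^5 km³.
Ice volume = water volume × ρ_w/ρ_ice = 3.933×10^5 × 1025/920 = 4.38×10^5 km³.

≈ 4.38×10^5 km³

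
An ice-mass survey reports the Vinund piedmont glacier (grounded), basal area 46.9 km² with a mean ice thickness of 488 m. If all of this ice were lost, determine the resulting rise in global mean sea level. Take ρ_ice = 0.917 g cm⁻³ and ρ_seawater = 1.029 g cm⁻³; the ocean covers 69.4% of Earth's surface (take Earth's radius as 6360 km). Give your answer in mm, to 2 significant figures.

≈ 0.058 mm

Vinund: ice volume = 46.9 km² × 488 m = 22.89 km³; 22.89 × (917/1029) = 20.40 km³ of water.
Spread over 3.53×10^14 m² of ocean, Δh = 2.040×10^10 / 3.53×10^14 = 5.78×10^-5 m = 0.058 mm.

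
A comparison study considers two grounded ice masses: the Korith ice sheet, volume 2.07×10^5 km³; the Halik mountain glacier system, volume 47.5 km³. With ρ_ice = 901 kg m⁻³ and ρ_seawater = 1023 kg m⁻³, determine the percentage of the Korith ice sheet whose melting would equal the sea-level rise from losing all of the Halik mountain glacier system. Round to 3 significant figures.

≈ 0.0229 %

Equal sea-level rise means equal mass of meltwater, i.e. equal mass of ice lost.
Ice mass of Halik: 4.280×10^13 kg; ice mass of Korith: 1.865×10^17 kg.
Fraction required = 4.280×10^13 / 1.865×10^17 = 2.29×10^-4 → 0.0229 %.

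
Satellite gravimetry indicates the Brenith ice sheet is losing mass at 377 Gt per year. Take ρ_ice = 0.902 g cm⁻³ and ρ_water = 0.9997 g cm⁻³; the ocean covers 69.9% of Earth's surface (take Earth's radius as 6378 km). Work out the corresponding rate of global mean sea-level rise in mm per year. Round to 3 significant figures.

≈ 1.06 mm/yr

ρ_w = 0.9997 g cm⁻³ = 999.7 kg m⁻³. Annual water volume added = 377 Gt / ρ_w = 3.770×10^14 kg / 999.7 kg m⁻³ = 3.771×10^11 m³.
Δh per year = 3.771×10^11 / 3.57×10^14 = 1.06×10^-3 m = 1.06 mm.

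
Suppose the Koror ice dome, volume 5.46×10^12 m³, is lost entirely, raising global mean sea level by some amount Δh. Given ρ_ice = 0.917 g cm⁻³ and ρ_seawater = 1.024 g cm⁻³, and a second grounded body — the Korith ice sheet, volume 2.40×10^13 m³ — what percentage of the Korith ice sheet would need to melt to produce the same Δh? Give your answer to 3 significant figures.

≈ 22.8 %

Equal sea-level rise means equal mass of meltwater, i.e. equal mass of ice lost.
Ice mass of Koror: 5.007×10^15 kg; ice mass of Korith: 2.201×10^16 kg.
Fraction required = 5.007×10^15 / 2.201×10^16 = 0.228 → 22.8 %.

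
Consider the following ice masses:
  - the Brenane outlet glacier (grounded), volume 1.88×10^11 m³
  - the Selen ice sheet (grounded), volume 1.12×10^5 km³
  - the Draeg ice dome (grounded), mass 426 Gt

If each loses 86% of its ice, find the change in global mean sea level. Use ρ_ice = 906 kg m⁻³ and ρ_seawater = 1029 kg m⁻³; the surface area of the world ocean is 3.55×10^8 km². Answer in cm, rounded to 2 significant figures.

≈ 24 cm

Brenane: 0.86 × 1.88×10^11 m³ × (906/1029) = 1.424×10^11 m³ of water.
Selen: 0.86 × 1.12×10^5 km³ × (906/1029) = 8.481×10^4 km³ of water.
Draeg: 0.86 × 426 Gt = 3.664×10^14 kg; dividing by ρ_w = 1029 kg m⁻³ gives 3.560×10^11 m³ of water.
Total added water ≈ 8.530×10^13 m³ over 3.55×10^14 m² → Δh = 0.240 m = 24 cm.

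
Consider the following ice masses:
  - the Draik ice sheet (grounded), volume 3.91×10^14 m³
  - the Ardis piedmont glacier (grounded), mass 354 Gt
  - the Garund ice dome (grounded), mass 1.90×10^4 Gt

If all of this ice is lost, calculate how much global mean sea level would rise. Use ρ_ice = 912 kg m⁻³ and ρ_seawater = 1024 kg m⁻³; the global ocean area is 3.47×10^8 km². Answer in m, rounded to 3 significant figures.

Draik: 3.91×10^14 m³ × (912/1024) = 3.482×10^14 m³ of water.
Ardis: 354 Gt = 3.540×10^14 kg; dividing by ρ_w = 1024 kg m⁻³ gives 3.457×10^11 m³ of water.
Garund: 1.90×10^4 Gt = 1.900×10^16 kg; dividing by ρ_w = 1024 kg m⁻³ gives 1.855×10^13 m³ of water.
Total added water ≈ 3.671×10^14 m³ over 3.47×10^14 m² → Δh = 1.06 m.

≈ 1.06 m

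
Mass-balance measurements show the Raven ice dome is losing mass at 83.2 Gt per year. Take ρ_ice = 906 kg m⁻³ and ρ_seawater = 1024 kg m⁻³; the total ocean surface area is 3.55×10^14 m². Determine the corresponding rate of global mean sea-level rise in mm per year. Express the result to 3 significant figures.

≈ 0.229 mm/yr

ρ_w = 1024 kg m⁻³. Annual water volume added = 83.2 Gt / ρ_w = 8.320×10^13 kg / 1024 kg m⁻³ = 8.125×10^10 m³.
Δh per year = 8.125×10^10 / 3.55×10^14 = 2.29×10^-4 m = 0.229 mm.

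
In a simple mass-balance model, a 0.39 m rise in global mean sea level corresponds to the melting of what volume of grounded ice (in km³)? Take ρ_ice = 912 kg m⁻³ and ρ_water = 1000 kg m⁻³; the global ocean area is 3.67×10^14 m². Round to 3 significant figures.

Required water volume = Δh × A = 0.39 m × 3.67×10^14 m² = 1.431×10^14 m³ = 1.431×10^5 km³.
Ice volume = water volume × ρ_w/ρ_ice = 1.431×10^5 × 1000/912 = 1.57×10^5 km³.

≈ 1.57×10^5 km³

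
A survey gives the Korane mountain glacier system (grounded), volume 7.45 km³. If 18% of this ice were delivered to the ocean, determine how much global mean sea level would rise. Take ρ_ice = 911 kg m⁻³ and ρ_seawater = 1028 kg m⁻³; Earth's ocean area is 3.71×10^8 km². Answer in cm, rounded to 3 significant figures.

≈ 3.20×10^-4 cm

Korane: 0.18 × 7.45 km³ × (911/1028) = 1.188 km³ of water.
Spread over 3.71×10^14 m² of ocean, Δh = 1.188×10^9 / 3.71×10^14 = 3.20×10^-6 m = 3.20×10^-4 cm.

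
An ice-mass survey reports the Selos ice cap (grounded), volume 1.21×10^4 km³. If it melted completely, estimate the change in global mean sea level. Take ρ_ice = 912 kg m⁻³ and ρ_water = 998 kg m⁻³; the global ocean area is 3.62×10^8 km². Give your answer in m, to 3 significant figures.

Selos: 1.21×10^4 km³ × (912/998) = 1.106×10^4 km³ of water.
Spread over 3.62×10^14 m² of ocean, Δh = 1.106×10^13 / 3.62×10^14 = 0.0305 m.

≈ 0.0305 m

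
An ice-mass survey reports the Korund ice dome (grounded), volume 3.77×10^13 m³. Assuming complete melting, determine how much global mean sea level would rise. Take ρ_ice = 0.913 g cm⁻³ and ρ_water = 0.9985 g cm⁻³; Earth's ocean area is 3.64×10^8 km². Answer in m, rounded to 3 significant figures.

Korund: 3.77×10^13 m³ × (913/998.5) = 3.447×10^13 m³ of water.
Spread over 3.64×10^14 m² of ocean, Δh = 3.447×10^13 / 3.64×10^14 = 0.0947 m.

≈ 0.0947 m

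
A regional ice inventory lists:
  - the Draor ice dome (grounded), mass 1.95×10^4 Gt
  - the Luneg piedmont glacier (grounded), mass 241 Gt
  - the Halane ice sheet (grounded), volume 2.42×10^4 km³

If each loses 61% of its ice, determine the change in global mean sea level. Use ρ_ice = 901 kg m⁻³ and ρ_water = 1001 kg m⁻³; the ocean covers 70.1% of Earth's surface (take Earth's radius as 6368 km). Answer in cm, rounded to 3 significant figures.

≈ 7.09 cm

Draor: 0.61 × 1.95×10^4 Gt = 1.190×10^16 kg; dividing by ρ_w = 1001 kg m⁻³ gives 1.188×10^13 m³ of water.
Luneg: 0.61 × 241 Gt = 1.470×10^14 kg; dividing by ρ_w = 1001 kg m⁻³ gives 1.469×10^11 m³ of water.
Halane: 0.61 × 2.42×10^4 km³ × (901/1001) = 1.329×10^4 km³ of water.
Total added water ≈ 2.532×10^13 m³ over 3.57×10^14 m² → Δh = 0.0709 m = 7.09 cm.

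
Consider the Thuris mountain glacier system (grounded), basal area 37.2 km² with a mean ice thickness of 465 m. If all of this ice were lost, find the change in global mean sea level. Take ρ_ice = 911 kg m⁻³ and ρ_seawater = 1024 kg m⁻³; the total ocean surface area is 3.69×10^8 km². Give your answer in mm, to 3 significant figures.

Thuris: ice volume = 37.2 km² × 465 m = 17.30 km³; 17.30 × (911/1024) = 15.39 km³ of water.
Spread over 3.69×10^14 m² of ocean, Δh = 1.539×10^10 / 3.69×10^14 = 4.17×10^-5 m = 0.0417 mm.

≈ 0.0417 mm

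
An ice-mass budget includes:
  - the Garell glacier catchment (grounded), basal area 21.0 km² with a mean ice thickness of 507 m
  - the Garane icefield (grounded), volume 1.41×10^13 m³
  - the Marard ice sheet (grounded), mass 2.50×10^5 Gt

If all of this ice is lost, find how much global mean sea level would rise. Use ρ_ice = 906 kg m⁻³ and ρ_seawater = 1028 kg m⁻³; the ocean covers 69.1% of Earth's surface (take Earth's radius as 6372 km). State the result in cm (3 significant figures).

≈ 72.5 cm

Garell: ice volume = 21.0 km² × 507 m = 10.65 km³; 10.65 × (906/1028) = 9.383 km³ of water.
Garane: 1.41×10^13 m³ × (906/1028) = 1.243×10^13 m³ of water.
Marard: 2.50×10^5 Gt = 2.500×10^17 kg; dividing by ρ_w = 1028 kg m⁻³ gives 2.432×10^14 m³ of water.
Total added water ≈ 2.556×10^14 m³ over 3.53×10^14 m² → Δh = 0.725 m = 72.5 cm.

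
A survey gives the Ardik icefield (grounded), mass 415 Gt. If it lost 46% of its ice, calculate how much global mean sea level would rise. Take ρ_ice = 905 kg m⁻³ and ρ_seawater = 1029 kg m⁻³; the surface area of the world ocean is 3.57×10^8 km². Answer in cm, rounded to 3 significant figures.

Ardik: 0.46 × 415 Gt = 1.909×10^14 kg; dividing by ρ_w = 1029 kg m⁻³ gives 1.855×10^11 m³ of water.
Spread over 3.57×10^14 m² of ocean, Δh = 1.855×10^11 / 3.57×10^14 = 5.20×10^-4 m = 0.0520 cm.

≈ 0.0520 cm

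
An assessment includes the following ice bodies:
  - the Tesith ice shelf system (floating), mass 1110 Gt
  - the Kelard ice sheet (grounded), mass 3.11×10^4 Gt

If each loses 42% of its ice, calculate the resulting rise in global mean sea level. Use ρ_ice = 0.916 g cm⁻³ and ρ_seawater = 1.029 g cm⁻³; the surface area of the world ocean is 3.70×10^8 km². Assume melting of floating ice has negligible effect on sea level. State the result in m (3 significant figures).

≈ 0.0343 m

The Tesith ice shelf system is floating and already displaces its own weight of water, so its melt adds essentially nothing to sea level.
Kelard: 0.42 × 3.11×10^4 Gt = 1.306×10^16 kg; dividing by ρ_w = 1.029 g cm⁻³ = 1029 kg m⁻³ gives 1.269×10^13 m³ of water.
Total added water ≈ 1.269×10^13 m³ over 3.70×10^14 m² → Δh = 0.0343 m.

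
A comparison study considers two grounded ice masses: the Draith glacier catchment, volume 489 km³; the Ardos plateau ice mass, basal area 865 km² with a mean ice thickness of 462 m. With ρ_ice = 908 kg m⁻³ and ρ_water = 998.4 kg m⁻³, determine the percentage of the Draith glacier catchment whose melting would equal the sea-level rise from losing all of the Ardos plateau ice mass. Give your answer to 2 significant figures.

Equal sea-level rise means equal mass of meltwater, i.e. equal mass of ice lost.
Ice mass of Ardos: 3.629×10^14 kg; ice mass of Draith: 4.440×10^14 kg.
Fraction required = 3.629×10^14 / 4.440×10^14 = 0.817 → 82 %.

≈ 82 %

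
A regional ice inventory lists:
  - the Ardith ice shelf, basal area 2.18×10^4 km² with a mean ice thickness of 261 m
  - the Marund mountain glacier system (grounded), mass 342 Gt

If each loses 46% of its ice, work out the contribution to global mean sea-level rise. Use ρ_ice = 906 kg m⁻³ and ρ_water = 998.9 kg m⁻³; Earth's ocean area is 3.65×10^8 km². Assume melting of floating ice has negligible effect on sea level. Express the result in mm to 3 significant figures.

The Ardith ice shelf is floating and already displaces its own weight of water, so its melt adds essentially nothing to sea level.
Marund: 0.46 × 342 Gt = 1.573×10^14 kg; dividing by ρ_w = 998.9 kg m⁻³ gives 1.575×10^11 m³ of water.
Total added water ≈ 1.575×10^11 m³ over 3.65×10^14 m² → Δh = 4.31×10^-4 m = 0.431 mm.

≈ 0.431 mm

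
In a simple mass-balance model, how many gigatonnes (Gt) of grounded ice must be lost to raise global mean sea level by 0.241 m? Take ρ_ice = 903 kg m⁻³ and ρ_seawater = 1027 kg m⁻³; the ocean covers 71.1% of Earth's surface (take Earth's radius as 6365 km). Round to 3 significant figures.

Required water volume = Δh × A = 0.241 m × 3.62×10^14 m² = 8.724×10^13 m³.
ρ_w = 1027 kg m⁻³, so the mass of water = 8.724×10^13 m³ × 1027 kg m⁻³ = 8.959×10^16 kg = 8.96×10^4 Gt (and the same mass of ice, by conservation).

≈ 8.96×10^4 Gt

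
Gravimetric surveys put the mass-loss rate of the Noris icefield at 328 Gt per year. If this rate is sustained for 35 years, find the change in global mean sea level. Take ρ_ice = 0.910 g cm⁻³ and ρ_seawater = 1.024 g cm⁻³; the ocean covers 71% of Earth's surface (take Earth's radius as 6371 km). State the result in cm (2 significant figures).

Total mass lost = 328 Gt/yr × 35 yr = 1.148×10^4 Gt = 1.148×10^16 kg.
ρ_w = 1.024 g cm⁻³ = 1024 kg m⁻³, so water volume = 1.148×10^16 / 1024 = 1.121×10^13 m³.
Δh = 1.121×10^13 / 3.62×10^14 = 0.0310 m = 3.1 cm.

≈ 3.1 cm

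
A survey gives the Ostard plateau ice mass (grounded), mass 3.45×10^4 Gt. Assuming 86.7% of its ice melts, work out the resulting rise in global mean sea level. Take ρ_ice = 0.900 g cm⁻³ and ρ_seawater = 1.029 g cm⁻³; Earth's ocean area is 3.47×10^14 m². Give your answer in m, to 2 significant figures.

≈ 0.084 m

Ostard: 0.867 × 3.45×10^4 Gt = 2.991×10^16 kg; dividing by ρ_w = 1.029 g cm⁻³ = 1029 kg m⁻³ gives 2.907×10^13 m³ of water.
Spread over 3.47×10^14 m² of ocean, Δh = 2.907×10^13 / 3.47×10^14 = 0.0838 m.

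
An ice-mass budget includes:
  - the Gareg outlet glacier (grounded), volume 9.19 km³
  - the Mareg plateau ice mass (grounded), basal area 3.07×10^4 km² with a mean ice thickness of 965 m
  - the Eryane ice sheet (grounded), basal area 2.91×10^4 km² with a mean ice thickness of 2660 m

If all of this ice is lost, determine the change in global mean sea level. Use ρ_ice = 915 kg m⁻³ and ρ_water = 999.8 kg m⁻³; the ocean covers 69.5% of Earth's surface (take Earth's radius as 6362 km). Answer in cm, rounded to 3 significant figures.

≈ 27.7 cm

Gareg: 9.19 km³ × (915/999.8) = 8.411 km³ of water.
Mareg: ice volume = 3.07×10^4 km² × 965 m = 2.963×10^4 km³; 2.963×10^4 × (915/999.8) = 2.711×10^4 km³ of water.
Eryane: ice volume = 2.91×10^4 km² × 2660 m = 7.741×10^4 km³; 7.741×10^4 × (915/999.8) = 7.084×10^4 km³ of water.
Total added water ≈ 9.796×10^13 m³ over 3.53×10^14 m² → Δh = 0.277 m = 27.7 cm.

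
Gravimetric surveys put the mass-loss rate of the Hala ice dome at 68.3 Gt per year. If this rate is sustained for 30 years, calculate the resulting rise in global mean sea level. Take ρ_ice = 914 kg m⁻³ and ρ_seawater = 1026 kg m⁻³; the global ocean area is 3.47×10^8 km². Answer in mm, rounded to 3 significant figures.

Total mass lost = 68.3 Gt/yr × 30 yr = 2049 Gt = 2.049×10^15 kg.
ρ_w = 1026 kg m⁻³, so water volume = 2.049×10^15 / 1026 = 1.997×10^12 m³.
Δh = 1.997×10^12 / 3.47×10^14 = 5.76×10^-3 m = 5.76 mm.

≈ 5.76 mm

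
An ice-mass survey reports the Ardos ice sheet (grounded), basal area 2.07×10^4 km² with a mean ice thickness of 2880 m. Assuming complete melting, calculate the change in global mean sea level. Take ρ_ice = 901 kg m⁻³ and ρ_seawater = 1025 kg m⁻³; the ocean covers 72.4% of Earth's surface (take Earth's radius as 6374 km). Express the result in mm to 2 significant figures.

≈ 140 mm

Ardos: ice volume = 2.07×10^4 km² × 2880 m = 5.962×10^4 km³; 5.962×10^4 × (901/1025) = 5.240×10^4 km³ of water.
Spread over 3.70×10^14 m² of ocean, Δh = 5.240×10^13 / 3.70×10^14 = 0.142 m = 140 mm.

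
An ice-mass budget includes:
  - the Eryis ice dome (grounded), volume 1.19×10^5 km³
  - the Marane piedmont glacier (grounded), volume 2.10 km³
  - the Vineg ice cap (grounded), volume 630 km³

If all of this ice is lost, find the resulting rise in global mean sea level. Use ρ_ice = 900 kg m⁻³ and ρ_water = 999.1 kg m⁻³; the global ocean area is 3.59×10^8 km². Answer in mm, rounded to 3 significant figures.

≈ 300 mm

Eryis: 1.19×10^5 km³ × (900/999.1) = 1.072×10^5 km³ of water.
Marane: 2.10 km³ × (900/999.1) = 1.892 km³ of water.
Vineg: 630 km³ × (900/999.1) = 567.5 km³ of water.
Total added water ≈ 1.078×10^14 m³ over 3.59×10^14 m² → Δh = 0.300 m = 300 mm.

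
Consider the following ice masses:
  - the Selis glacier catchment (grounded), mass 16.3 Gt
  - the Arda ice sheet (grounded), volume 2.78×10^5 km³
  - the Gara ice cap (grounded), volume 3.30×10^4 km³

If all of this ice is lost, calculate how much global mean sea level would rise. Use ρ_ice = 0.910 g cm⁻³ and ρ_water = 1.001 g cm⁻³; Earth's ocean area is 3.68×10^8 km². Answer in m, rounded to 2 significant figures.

Selis: 16.3 Gt = 1.630×10^13 kg; dividing by ρ_w = 1.001 g cm⁻³ = 1001 kg m⁻³ gives 1.628×10^10 m³ of water.
Arda: 2.78×10^5 km³ × (910/1001) = 2.527×10^5 km³ of water.
Gara: 3.30×10^4 km³ × (910/1001) = 3.000×10^4 km³ of water.
Total added water ≈ 2.827×10^14 m³ over 3.68×10^14 m² → Δh = 0.768 m.

≈ 0.77 m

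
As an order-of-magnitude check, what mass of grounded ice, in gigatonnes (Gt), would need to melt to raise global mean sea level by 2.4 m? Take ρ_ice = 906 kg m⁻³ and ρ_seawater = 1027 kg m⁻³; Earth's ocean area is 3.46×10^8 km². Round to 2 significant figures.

Required water volume = Δh × A = 2.4 m × 3.46×10^14 m² = 8.304×10^14 m³.
ρ_w = 1027 kg m⁻³, so the mass of water = 8.304×10^14 m³ × 1027 kg m⁻³ = 8.528×10^17 kg = 8.5×10^5 Gt (and the same mass of ice, by conservation).

≈ 8.5×10^5 Gt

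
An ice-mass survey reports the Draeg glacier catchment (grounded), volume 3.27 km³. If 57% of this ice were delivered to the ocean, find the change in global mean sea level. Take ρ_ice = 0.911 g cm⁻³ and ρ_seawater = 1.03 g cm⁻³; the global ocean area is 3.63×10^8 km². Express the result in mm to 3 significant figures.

≈ 4.54×10^-3 mm

Draeg: 0.57 × 3.27 km³ × (911/1030) = 1.649 km³ of water.
Spread over 3.63×10^14 m² of ocean, Δh = 1.649×10^9 / 3.63×10^14 = 4.54×10^-6 m = 4.54×10^-3 mm.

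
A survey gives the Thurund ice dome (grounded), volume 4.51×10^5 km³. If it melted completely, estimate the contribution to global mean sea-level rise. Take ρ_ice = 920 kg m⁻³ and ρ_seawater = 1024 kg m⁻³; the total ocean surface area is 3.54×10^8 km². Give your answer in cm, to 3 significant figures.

≈ 114 cm

Thurund: 4.51×10^5 km³ × (920/1024) = 4.052×10^5 km³ of water.
Spread over 3.54×10^14 m² of ocean, Δh = 4.052×10^14 / 3.54×10^14 = 1.14 m = 114 cm.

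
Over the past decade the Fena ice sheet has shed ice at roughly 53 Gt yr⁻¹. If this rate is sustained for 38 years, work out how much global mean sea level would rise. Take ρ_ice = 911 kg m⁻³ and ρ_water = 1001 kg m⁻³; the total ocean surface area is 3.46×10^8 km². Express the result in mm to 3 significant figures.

Total mass lost = 53 Gt/yr × 38 yr = 2014 Gt = 2.014×10^15 kg.
ρ_w = 1001 kg m⁻³, so water volume = 2.014×10^15 / 1001 = 2.012×10^12 m³.
Δh = 2.012×10^12 / 3.46×10^14 = 5.81×10^-3 m = 5.81 mm.

≈ 5.81 mm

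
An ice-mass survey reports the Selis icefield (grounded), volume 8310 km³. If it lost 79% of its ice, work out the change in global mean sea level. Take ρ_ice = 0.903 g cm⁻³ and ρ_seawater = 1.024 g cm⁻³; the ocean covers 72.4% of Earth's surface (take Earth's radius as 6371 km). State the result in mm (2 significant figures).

≈ 16 mm

Selis: 0.79 × 8310 km³ × (903/1024) = 5789 km³ of water.
Spread over 3.69×10^14 m² of ocean, Δh = 5.789×10^12 / 3.69×10^14 = 0.0157 m = 16 mm.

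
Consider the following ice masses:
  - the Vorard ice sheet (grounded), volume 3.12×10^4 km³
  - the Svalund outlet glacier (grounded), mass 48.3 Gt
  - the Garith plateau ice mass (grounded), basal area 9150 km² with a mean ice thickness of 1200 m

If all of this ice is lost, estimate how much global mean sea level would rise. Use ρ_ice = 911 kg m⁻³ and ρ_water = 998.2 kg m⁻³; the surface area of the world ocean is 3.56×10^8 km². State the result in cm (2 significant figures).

≈ 11 cm

Vorard: 3.12×10^4 km³ × (911/998.2) = 2.847×10^4 km³ of water.
Svalund: 48.3 Gt = 4.830×10^13 kg; dividing by ρ_w = 998.2 kg m⁻³ gives 4.839×10^10 m³ of water.
Garith: ice volume = 9150 km² × 1200 m = 1.098×10^4 km³; 1.098×10^4 × (911/998.2) = 1.002×10^4 km³ of water.
Total added water ≈ 3.854×10^13 m³ over 3.56×10^14 m² → Δh = 0.108 m = 11 cm.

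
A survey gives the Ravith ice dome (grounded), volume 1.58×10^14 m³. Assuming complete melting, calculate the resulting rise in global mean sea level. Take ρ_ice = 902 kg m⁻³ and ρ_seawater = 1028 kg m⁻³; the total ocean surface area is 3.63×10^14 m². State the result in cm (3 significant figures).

≈ 38.2 cm

Ravith: 1.58×10^14 m³ × (902/1028) = 1.386×10^14 m³ of water.
Spread over 3.63×10^14 m² of ocean, Δh = 1.386×10^14 / 3.63×10^14 = 0.382 m = 38.2 cm.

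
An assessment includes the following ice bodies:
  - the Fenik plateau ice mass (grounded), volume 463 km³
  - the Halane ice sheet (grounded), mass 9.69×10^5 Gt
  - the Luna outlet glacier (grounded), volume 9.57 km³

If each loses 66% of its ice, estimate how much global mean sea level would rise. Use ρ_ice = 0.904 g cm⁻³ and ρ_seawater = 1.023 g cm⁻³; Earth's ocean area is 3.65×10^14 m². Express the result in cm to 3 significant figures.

≈ 171 cm

Fenik: 0.66 × 463 km³ × (904/1023) = 270.0 km³ of water.
Halane: 0.66 × 9.69×10^5 Gt = 6.395×10^17 kg; dividing by ρ_w = 1.023 g cm⁻³ = 1023 kg m⁻³ gives 6.252×10^14 m³ of water.
Luna: 0.66 × 9.57 km³ × (904/1023) = 5.581 km³ of water.
Total added water ≈ 6.254×10^14 m³ over 3.65×10^14 m² → Δh = 1.71 m = 171 cm.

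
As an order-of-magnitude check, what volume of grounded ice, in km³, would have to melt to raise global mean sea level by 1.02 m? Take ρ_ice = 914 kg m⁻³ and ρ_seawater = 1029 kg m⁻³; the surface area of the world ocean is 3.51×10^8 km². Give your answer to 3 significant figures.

Required water volume = Δh × A = 1.02 m × 3.51×10^14 m² = 3.580×10^14 m³ = 3.580×10^5 km³.
Ice volume = water volume × ρ_w/ρ_ice = 3.580×10^5 × 1029/914 = 4.03×10^5 km³.

≈ 4.03×10^5 km³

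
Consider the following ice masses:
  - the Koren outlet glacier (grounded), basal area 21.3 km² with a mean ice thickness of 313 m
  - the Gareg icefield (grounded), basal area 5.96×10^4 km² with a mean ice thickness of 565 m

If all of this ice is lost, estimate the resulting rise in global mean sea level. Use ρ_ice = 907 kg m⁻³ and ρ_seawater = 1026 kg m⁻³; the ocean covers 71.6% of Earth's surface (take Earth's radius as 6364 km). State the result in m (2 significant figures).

Koren: ice volume = 21.3 km² × 313 m = 6.667 km³; 6.667 × (907/1026) = 5.894 km³ of water.
Gareg: ice volume = 5.96×10^4 km² × 565 m = 3.367×10^4 km³; 3.367×10^4 × (907/1026) = 2.977×10^4 km³ of water.
Total added water ≈ 2.977×10^13 m³ over 3.64×10^14 m² → Δh = 0.0817 m.

≈ 0.082 m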